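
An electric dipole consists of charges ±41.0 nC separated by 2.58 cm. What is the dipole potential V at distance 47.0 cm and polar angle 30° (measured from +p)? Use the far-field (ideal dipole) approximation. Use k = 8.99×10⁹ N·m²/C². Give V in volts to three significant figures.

V ≈ 37.3 V

Dipole moment p = qd = (4.10×10⁻⁸ C)(0.0258 m) = 1.058×10⁻⁹ C·m.
The dipole potential is V = kp cosθ / r².
V = (8.99×10⁹)(1.058×10⁻⁹)·cos30° / (0.470)² = 37.29 V.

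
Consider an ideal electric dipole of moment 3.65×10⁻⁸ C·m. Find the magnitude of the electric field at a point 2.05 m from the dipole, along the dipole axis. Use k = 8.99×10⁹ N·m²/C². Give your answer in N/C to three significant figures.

On the dipole axis E = 2kp/r³.
E = 2·(8.99×10⁹)(3.65×10⁻⁸) / (2.05)³ = 76.18 N/C.

E ≈ 76.2 N/C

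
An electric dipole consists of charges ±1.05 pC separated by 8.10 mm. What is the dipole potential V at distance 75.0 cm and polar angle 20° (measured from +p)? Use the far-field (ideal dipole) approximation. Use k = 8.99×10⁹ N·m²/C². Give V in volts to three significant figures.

Dipole moment p = qd = (1.05×10⁻¹² C)(0.00810 m) = 8.505×10⁻¹⁵ C·m.
The dipole potential is V = kp cosθ / r².
V = (8.99×10⁹)(8.505×10⁻¹⁵)·cos20° / (0.750)² = 1.277×10⁻⁴ V.

V ≈ 1.28×10⁻⁴ V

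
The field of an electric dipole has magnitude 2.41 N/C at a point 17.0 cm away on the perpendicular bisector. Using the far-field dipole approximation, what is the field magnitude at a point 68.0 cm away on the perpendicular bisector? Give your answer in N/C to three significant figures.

Dipole fields scale as 1/r³ in the far field; the geometry is the same at both points.
E₂ = E₁ · (r₁/r₂)³ = 2.41 · (17.0/68.0)³.
(r₁/r₂)³ = (0.25)³ = 0.01562.
E₂ ≈ 0.03766 N/C.

E ≈ 0.0377 N/C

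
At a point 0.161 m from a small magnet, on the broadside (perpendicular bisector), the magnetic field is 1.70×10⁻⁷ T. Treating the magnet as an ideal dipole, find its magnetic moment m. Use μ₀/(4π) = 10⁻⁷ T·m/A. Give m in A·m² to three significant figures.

In the equatorial plane B = (μ₀/4π)·m/r³, so m = Br³·4π/(μ₀).
m = (1.70×10⁻⁷)·(0.161)³ / (10⁻⁷) = 0.007095 A·m².

m ≈ 0.00709 A·m²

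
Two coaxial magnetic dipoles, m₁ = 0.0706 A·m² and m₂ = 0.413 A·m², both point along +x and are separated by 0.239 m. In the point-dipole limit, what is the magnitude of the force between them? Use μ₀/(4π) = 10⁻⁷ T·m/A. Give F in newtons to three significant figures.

F ≈ 5.36×10⁻⁶ N

On-axis B of dipole 1: B = (μ₀/4π)·2m₁/r³. Force on dipole 2: F = m₂·dB/dr.
dB/dr = −(μ₀/4π)·6m₁/r⁴, so |F| = (μ₀/4π)·6m₁m₂/r⁴.
F = 6(10⁻⁷)(0.0706)(0.413)/(0.239)⁴ = 5.362×10⁻⁶ N.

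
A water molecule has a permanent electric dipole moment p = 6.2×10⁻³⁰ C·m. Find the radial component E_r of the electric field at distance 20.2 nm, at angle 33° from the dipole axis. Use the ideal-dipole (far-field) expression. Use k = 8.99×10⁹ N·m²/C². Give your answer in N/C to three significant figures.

E_r ≈ 1.13×10⁴ N/C

For a dipole, E_r = (2kp cosθ)/r³.
kp/r³ = (8.99×10⁹)(6.20×10⁻³⁰)/(2.02×10⁻⁸)³ = 6762 N/C.
E_r = 2·6762·cos33° = 1.134×10⁴ N/C.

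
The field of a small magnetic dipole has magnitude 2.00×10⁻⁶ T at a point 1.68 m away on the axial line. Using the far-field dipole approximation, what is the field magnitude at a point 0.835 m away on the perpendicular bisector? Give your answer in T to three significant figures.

Dipole fields scale as 1/r³ in the far field.
The axial field is twice the equatorial field at the same r, so the geometry factor is 1/2.
B₂ = B₁ · (1/2) · (r₁/r₂)³ = 2.00×10⁻⁶ · 0.5 · (1.68/0.835)³.
(r₁/r₂)³ = (2.012)³ = 8.145.
B₂ ≈ 8.145×10⁻⁶ T.

B ≈ 8.14×10⁻⁶ T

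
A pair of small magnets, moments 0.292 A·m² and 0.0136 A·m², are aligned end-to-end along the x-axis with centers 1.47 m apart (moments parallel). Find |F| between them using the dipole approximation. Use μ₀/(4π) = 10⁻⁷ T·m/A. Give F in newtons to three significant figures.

F ≈ 5.10×10⁻¹⁰ N

On-axis B of dipole 1: B = (μ₀/4π)·2m₁/r³. Force on dipole 2: F = m₂·dB/dr.
dB/dr = −(μ₀/4π)·6m₁/r⁴, so |F| = (μ₀/4π)·6m₁m₂/r⁴.
F = 6(10⁻⁷)(0.292)(0.0136)/(1.47)⁴ = 5.103×10⁻¹⁰ N.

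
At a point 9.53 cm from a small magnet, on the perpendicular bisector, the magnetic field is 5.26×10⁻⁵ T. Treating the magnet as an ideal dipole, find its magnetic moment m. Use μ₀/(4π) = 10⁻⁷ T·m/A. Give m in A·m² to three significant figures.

m ≈ 0.455 A·m²

In the equatorial plane B = (μ₀/4π)·m/r³, so m = Br³·4π/(μ₀).
m = (5.26×10⁻⁵)·(0.0953)³ / (10⁻⁷) = 0.4553 A·m².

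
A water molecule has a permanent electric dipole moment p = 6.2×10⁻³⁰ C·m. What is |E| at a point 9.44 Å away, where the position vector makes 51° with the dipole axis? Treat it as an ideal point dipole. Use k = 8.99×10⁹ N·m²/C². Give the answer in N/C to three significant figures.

E ≈ 9.80×10⁷ N/C

At angle θ the dipole field magnitude is E = (kp/r³)·√(1 + 3cos²θ).
kp/r³ = (8.99×10⁹)(6.20×10⁻³⁰) / (9.44×10⁻¹⁰)³ = 6.626×10⁷ N/C.
√(1 + 3cos²51°) = √(1 + 3·0.3960) = √2.1881 ≈ 1.4792.
E ≈ 6.626×10⁷ × 1.479 = 9.801×10⁷ N/C.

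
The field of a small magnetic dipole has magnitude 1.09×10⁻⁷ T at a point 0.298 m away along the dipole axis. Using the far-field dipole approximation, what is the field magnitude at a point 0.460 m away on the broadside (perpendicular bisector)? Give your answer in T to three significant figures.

Dipole fields scale as 1/r³ in the far field.
The axial field is twice the equatorial field at the same r, so the geometry factor is 1/2.
B₂ = B₁ · (1/2) · (r₁/r₂)³ = 1.09×10⁻⁷ · 0.5 · (0.298/0.460)³.
(r₁/r₂)³ = (0.6478)³ = 0.2719.
B₂ ≈ 1.482×10⁻⁸ T.

B ≈ 1.48×10⁻⁸ T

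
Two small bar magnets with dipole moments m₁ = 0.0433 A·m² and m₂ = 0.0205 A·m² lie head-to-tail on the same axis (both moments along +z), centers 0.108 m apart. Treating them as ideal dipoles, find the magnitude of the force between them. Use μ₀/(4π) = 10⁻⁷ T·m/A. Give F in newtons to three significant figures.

F ≈ 3.91×10⁻⁶ N

On-axis B of dipole 1: B = (μ₀/4π)·2m₁/r³. Force on dipole 2: F = m₂·dB/dr.
dB/dr = −(μ₀/4π)·6m₁/r⁴, so |F| = (μ₀/4π)·6m₁m₂/r⁴.
F = 6(10⁻⁷)(0.0433)(0.0205)/(0.108)⁴ = 3.915×10⁻⁶ N.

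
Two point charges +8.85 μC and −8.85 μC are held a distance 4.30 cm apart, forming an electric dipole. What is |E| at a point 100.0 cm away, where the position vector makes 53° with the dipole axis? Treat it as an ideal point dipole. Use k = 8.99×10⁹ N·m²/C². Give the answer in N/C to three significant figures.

Dipole moment p = qd = (8.85×10⁻⁶ C)(0.0430 m) = 3.806×10⁻⁷ C·m.
At angle θ the dipole field magnitude is E = (kp/r³)·√(1 + 3cos²θ).
kp/r³ = (8.99×10⁹)(3.806×10⁻⁷) / (1.00)³ = 3422 N/C.
√(1 + 3cos²53°) = √(1 + 3·0.3622) = √2.0865 ≈ 1.4445.
E ≈ 3422 × 1.444 = 4942 N/C.

E ≈ 4940 N/C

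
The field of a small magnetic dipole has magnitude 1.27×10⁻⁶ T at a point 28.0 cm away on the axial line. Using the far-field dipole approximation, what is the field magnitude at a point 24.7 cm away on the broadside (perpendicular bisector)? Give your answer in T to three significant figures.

Dipole fields scale as 1/r³ in the far field.
The axial field is twice the equatorial field at the same r, so the geometry factor is 1/2.
B₂ = B₁ · (1/2) · (r₁/r₂)³ = 1.27×10⁻⁶ · 0.5 · (28.0/24.7)³.
(r₁/r₂)³ = (1.134)³ = 1.457.
B₂ ≈ 9.250×10⁻⁷ T.

B ≈ 9.25×10⁻⁷ T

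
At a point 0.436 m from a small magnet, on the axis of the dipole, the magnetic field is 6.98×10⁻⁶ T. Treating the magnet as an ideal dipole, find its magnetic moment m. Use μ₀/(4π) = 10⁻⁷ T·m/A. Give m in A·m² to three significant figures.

m ≈ 2.89 A·m²

On axis B = (μ₀/4π)·2m/r³, so m = Br³·4π/(μ₀·2).
m = (6.98×10⁻⁶)·(0.436)³ / (2·10⁻⁷) = 2.893 A·m².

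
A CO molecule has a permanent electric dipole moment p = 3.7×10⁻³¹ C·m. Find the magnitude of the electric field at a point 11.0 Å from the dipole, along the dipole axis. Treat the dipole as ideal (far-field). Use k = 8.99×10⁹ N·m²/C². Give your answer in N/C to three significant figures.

On the dipole axis E = 2kp/r³.
E = 2·(8.99×10⁹)(3.70×10⁻³¹) / (1.10×10⁻⁹)³ = 4.998×10⁶ N/C.

E ≈ 5.00×10⁶ N/C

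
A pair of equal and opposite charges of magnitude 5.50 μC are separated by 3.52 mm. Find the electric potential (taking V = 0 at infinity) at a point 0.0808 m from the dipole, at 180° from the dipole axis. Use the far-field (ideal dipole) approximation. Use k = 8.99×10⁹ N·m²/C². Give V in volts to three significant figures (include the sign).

V ≈ -2.67×10⁴ V

Dipole moment p = qd = (5.50×10⁻⁶ C)(0.00352 m) = 1.936×10⁻⁸ C·m.
The dipole potential is V = kp cosθ / r².
V = (8.99×10⁹)(1.936×10⁻⁸)·cos180° / (0.0808)² = -2.666×10⁴ V.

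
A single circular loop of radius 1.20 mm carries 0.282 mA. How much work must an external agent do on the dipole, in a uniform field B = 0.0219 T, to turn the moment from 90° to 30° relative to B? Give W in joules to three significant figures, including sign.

Magnetic moment m = IA = Iπa² = (2.82×10⁻⁴)·π·(0.00120)² = 1.276×10⁻⁹ A·m².
W_ext = ΔU = −mB cosθ₂ + mB cosθ₁ = mB(cosθ₁ − cosθ₂).
W = (1.276×10⁻⁹)(0.0219)·(cos90° − cos30°) = (2.794×10⁻¹¹)·(-0.8660) = -2.420×10⁻¹¹ J.

W ≈ -2.42×10⁻¹¹ J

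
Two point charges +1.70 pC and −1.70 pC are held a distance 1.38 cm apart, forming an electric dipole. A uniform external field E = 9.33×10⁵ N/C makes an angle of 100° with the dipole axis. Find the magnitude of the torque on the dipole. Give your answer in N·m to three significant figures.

Dipole moment p = qd = (1.70×10⁻¹² C)(0.0138 m) = 2.346×10⁻¹⁴ C·m.
Torque on an electric dipole: τ = pE sinθ.
τ = (2.346×10⁻¹⁴)(9.33×10⁵)·sin100° = 2.156×10⁻⁸ N·m.

τ ≈ 2.16×10⁻⁸ N·m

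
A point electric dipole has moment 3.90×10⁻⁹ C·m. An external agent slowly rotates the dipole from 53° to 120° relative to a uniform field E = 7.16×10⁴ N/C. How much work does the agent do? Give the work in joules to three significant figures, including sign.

W ≈ 3.08×10⁻⁴ J

W_ext = ΔU = U(θ₂) − U(θ₁) = −pE cosθ₂ − (−pE cosθ₁) = pE(cosθ₁ − cosθ₂).
W = (3.90×10⁻⁹)(7.16×10⁴)·(cos53° − cos120°) = (2.792×10⁻⁴)·(+1.1018) = 3.077×10⁻⁴ J.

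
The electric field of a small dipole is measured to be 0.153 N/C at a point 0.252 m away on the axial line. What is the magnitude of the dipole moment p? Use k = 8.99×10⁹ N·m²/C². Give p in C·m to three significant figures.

p ≈ 1.36×10⁻¹³ C·m

On axis E = 2kp/r³, so p = Er³/(2k).
p = (0.153)·(0.252)³ / (2·8.99×10⁹) = 1.362×10⁻¹³ C·m.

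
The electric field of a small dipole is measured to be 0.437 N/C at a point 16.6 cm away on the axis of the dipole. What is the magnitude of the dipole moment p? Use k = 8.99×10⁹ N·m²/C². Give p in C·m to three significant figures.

On axis E = 2kp/r³, so p = Er³/(2k).
p = (0.437)·(0.166)³ / (2·8.99×10⁹) = 1.112×10⁻¹³ C·m.

p ≈ 1.11×10⁻¹³ C·m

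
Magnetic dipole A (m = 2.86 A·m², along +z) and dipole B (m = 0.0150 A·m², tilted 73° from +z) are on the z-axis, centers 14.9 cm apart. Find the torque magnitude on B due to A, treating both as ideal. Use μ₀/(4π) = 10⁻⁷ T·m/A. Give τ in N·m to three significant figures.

Dipole B is on the axis of dipole A, so B₁ there is axial: B₁ = (μ₀/4π)·2m₁/r³ along +z.
B₁ = 2(10⁻⁷)(2.86)/(0.149)³ = 1.729×10⁻⁴ T.
τ = m₂ B₁ sinθ.
τ = (0.0150)(1.729×10⁻⁴)·sin73° = 2.480×10⁻⁶ N·m.

τ ≈ 2.48×10⁻⁶ N·m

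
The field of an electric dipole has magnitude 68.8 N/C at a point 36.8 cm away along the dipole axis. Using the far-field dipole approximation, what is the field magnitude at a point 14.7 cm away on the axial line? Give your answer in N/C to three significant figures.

Dipole fields scale as 1/r³ in the far field; the geometry is the same at both points.
E₂ = E₁ · (r₁/r₂)³ = 68.8 · (36.8/14.7)³.
(r₁/r₂)³ = (2.503)³ = 15.69.
E₂ ≈ 1079 N/C.

E ≈ 1080 N/C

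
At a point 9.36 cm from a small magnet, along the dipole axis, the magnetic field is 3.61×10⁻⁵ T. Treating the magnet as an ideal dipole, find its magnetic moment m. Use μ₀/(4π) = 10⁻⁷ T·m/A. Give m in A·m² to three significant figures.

m ≈ 0.148 A·m²

On axis B = (μ₀/4π)·2m/r³, so m = Br³·4π/(μ₀·2).
m = (3.61×10⁻⁵)·(0.0936)³ / (2·10⁻⁷) = 0.1480 A·m².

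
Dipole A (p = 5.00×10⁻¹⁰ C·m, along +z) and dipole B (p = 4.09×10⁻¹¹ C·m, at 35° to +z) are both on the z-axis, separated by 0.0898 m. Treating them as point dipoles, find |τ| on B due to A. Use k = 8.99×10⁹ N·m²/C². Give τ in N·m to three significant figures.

The second dipole sits on the axis of the first, so the field there is axial: E₁ = 2kp₁/r³ along +z.
E₁ = 2(8.99×10⁹)(5.00×10⁻¹⁰)/(0.0898)³ = 1.241×10⁴ N/C.
Torque on the second dipole: τ = p₂ E₁ sinθ.
τ = (4.09×10⁻¹¹)(1.241×10⁴)·sin35° = 2.912×10⁻⁷ N·m.

τ ≈ 2.91×10⁻⁷ N·m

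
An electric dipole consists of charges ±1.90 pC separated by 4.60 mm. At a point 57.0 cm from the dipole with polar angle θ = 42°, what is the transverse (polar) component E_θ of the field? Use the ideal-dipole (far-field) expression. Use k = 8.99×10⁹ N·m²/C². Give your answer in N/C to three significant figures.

E_θ ≈ 2.84×10⁻⁴ N/C

Dipole moment p = qd = (1.90×10⁻¹² C)(0.00460 m) = 8.74×10⁻¹⁵ C·m.
For a dipole, E_θ = (kp sinθ)/r³.
kp/r³ = (8.99×10⁹)(8.74×10⁻¹⁵)/(0.570)³ = 4.243×10⁻⁴ N/C.
E_θ = 4.243×10⁻⁴·sin42° = 2.839×10⁻⁴ N/C.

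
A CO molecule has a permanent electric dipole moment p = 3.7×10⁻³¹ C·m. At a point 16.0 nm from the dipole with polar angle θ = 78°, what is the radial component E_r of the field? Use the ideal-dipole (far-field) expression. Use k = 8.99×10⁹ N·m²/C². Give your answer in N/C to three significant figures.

E_r ≈ 338 N/C

For a dipole, E_r = (2kp cosθ)/r³.
kp/r³ = (8.99×10⁹)(3.70×10⁻³¹)/(1.60×10⁻⁸)³ = 812.1 N/C.
E_r = 2·812.1·cos78° = 337.7 N/C.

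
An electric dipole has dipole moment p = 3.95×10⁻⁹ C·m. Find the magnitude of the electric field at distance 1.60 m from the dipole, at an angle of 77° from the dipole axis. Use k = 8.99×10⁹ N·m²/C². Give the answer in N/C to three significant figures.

At angle θ the dipole field magnitude is E = (kp/r³)·√(1 + 3cos²θ).
kp/r³ = (8.99×10⁹)(3.95×10⁻⁹) / (1.60)³ = 8.670 N/C.
√(1 + 3cos²77°) = √(1 + 3·0.0506) = √1.1518 ≈ 1.0732.
E ≈ 8.670 × 1.073 = 9.304 N/C.

E ≈ 9.30 N/C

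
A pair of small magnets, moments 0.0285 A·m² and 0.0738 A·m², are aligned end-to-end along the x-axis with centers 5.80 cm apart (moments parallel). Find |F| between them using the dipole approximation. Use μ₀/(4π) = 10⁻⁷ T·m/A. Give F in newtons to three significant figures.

F ≈ 1.12×10⁻⁴ N

On-axis B of dipole 1: B = (μ₀/4π)·2m₁/r³. Force on dipole 2: F = m₂·dB/dr.
dB/dr = −(μ₀/4π)·6m₁/r⁴, so |F| = (μ₀/4π)·6m₁m₂/r⁴.
F = 6(10⁻⁷)(0.0285)(0.0738)/(0.0580)⁴ = 1.115×10⁻⁴ N.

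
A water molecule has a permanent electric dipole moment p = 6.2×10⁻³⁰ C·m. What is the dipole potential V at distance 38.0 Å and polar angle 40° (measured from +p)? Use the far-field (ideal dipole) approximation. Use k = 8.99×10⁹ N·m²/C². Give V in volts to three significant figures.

The dipole potential is V = kp cosθ / r².
V = (8.99×10⁹)(6.20×10⁻³⁰)·cos40° / (3.80×10⁻⁹)² = 0.002957 V.

V ≈ 0.00296 V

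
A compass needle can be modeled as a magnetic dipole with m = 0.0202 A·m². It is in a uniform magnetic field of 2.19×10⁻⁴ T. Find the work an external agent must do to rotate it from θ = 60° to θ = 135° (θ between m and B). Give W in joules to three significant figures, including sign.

W_ext = ΔU = −mB cosθ₂ + mB cosθ₁ = mB(cosθ₁ − cosθ₂).
W = (0.0202)(2.19×10⁻⁴)·(cos60° − cos135°) = (4.424×10⁻⁶)·(+1.2071) = 5.340×10⁻⁶ J.

W ≈ 5.34×10⁻⁶ J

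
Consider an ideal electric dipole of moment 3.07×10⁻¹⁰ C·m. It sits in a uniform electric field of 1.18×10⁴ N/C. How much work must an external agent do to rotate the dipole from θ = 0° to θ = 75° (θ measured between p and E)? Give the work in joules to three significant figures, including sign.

W_ext = ΔU = U(θ₂) − U(θ₁) = −pE cosθ₂ − (−pE cosθ₁) = pE(cosθ₁ − cosθ₂).
W = (3.07×10⁻¹⁰)(1.18×10⁴)·(cos0° − cos75°) = (3.623×10⁻⁶)·(+0.7412) = 2.685×10⁻⁶ J.

W ≈ 2.69×10⁻⁶ J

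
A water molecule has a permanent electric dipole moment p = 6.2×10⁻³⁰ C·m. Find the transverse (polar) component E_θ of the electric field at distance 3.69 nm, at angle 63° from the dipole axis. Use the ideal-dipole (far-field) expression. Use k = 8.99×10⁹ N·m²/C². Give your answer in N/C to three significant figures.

E_θ ≈ 9.88×10⁵ N/C

For a dipole, E_θ = (kp sinθ)/r³.
kp/r³ = (8.99×10⁹)(6.20×10⁻³⁰)/(3.69×10⁻⁹)³ = 1.109×10⁶ N/C.
E_θ = 1.109×10⁶·sin63° = 9.884×10⁵ N/C.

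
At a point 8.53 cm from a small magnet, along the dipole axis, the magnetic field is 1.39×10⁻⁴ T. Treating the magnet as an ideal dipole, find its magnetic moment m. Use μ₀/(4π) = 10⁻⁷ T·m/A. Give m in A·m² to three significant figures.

On axis B = (μ₀/4π)·2m/r³, so m = Br³·4π/(μ₀·2).
m = (1.39×10⁻⁴)·(0.0853)³ / (2·10⁻⁷) = 0.4314 A·m².

m ≈ 0.431 A·m²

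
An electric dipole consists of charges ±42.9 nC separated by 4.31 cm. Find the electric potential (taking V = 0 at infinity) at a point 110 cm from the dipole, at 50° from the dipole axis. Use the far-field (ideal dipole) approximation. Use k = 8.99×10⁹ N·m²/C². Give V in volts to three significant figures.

Dipole moment p = qd = (4.29×10⁻⁸ C)(0.0431 m) = 1.849×10⁻⁹ C·m.
The dipole potential is V = kp cosθ / r².
V = (8.99×10⁹)(1.849×10⁻⁹)·cos50° / (1.10)² = 8.830 V.

V ≈ 8.83 V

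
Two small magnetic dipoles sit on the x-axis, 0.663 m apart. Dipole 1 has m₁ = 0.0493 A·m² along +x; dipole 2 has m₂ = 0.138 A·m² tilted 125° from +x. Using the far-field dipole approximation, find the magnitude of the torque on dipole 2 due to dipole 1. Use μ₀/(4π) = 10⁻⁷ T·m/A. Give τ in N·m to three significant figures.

Dipole B is on the axis of dipole A, so B₁ there is axial: B₁ = (μ₀/4π)·2m₁/r³ along +x.
B₁ = 2(10⁻⁷)(0.0493)/(0.663)³ = 3.383×10⁻⁸ T.
τ = m₂ B₁ sinθ.
τ = (0.138)(3.383×10⁻⁸)·sin125° = 3.825×10⁻⁹ N·m.

τ ≈ 3.82×10⁻⁹ N·m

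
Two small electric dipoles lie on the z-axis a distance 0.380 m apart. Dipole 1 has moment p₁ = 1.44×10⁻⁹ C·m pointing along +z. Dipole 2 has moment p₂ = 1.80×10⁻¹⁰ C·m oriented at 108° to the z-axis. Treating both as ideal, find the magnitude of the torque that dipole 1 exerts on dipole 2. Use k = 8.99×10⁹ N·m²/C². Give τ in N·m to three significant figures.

τ ≈ 8.08×10⁻⁸ N·m

The second dipole sits on the axis of the first, so the field there is axial: E₁ = 2kp₁/r³ along +z.
E₁ = 2(8.99×10⁹)(1.44×10⁻⁹)/(0.380)³ = 471.8 N/C.
Torque on the second dipole: τ = p₂ E₁ sinθ.
τ = (1.80×10⁻¹⁰)(471.8)·sin108° = 8.078×10⁻⁸ N·m.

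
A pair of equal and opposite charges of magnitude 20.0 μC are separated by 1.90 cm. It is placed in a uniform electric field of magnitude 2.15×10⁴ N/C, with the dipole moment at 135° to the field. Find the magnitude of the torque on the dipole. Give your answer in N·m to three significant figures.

Dipole moment p = qd = (2.00×10⁻⁵ C)(0.0190 m) = 3.80×10⁻⁷ C·m.
Torque on an electric dipole: τ = pE sinθ.
τ = (3.80×10⁻⁷)(2.15×10⁴)·sin135° = 0.005777 N·m.

τ ≈ 0.00578 N·m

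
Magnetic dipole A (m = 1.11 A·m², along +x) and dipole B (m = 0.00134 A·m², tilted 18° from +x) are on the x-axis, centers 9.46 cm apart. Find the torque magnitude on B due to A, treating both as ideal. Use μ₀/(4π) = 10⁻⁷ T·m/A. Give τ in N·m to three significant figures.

τ ≈ 1.09×10⁻⁷ N·m

Dipole B is on the axis of dipole A, so B₁ there is axial: B₁ = (μ₀/4π)·2m₁/r³ along +x.
B₁ = 2(10⁻⁷)(1.11)/(0.0946)³ = 2.622×10⁻⁴ T.
τ = m₂ B₁ sinθ.
τ = (0.00134)(2.622×10⁻⁴)·sin18° = 1.086×10⁻⁷ N·m.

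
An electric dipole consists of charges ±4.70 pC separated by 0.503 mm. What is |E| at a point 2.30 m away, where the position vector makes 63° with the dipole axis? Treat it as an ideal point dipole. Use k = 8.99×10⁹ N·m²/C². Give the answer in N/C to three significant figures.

E ≈ 2.22×10⁻⁶ N/C

Dipole moment p = qd = (4.70×10⁻¹² C)(5.03×10⁻⁴ m) = 2.364×10⁻¹⁵ C·m.
At angle θ the dipole field magnitude is E = (kp/r³)·√(1 + 3cos²θ).
kp/r³ = (8.99×10⁹)(2.364×10⁻¹⁵) / (2.30)³ = 1.747×10⁻⁶ N/C.
√(1 + 3cos²63°) = √(1 + 3·0.2061) = √1.6183 ≈ 1.2721.
E ≈ 1.747×10⁻⁶ × 1.272 = 2.222×10⁻⁶ N/C.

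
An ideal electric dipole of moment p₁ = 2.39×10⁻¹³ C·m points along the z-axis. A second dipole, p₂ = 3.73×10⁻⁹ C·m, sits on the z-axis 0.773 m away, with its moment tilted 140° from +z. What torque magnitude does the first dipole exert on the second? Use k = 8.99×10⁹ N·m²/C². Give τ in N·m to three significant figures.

τ ≈ 2.23×10⁻¹¹ N·m

The second dipole sits on the axis of the first, so the field there is axial: E₁ = 2kp₁/r³ along +z.
E₁ = 2(8.99×10⁹)(2.39×10⁻¹³)/(0.773)³ = 0.009304 N/C.
Torque on the second dipole: τ = p₂ E₁ sinθ.
τ = (3.73×10⁻⁹)(0.009304)·sin140° = 2.231×10⁻¹¹ N·m.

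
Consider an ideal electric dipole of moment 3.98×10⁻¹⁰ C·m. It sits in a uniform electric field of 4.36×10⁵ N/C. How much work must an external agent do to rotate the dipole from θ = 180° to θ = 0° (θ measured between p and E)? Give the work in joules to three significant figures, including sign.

W_ext = ΔU = U(θ₂) − U(θ₁) = −pE cosθ₂ − (−pE cosθ₁) = pE(cosθ₁ − cosθ₂).
W = (3.98×10⁻¹⁰)(4.36×10⁵)·(cos180° − cos0°) = (1.735×10⁻⁴)·(-2.0000) = -3.471×10⁻⁴ J.

W ≈ -3.47×10⁻⁴ J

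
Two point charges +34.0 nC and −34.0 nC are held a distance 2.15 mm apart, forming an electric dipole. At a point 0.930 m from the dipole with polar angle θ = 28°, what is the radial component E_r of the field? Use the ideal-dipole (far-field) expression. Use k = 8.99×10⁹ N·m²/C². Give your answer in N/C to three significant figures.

Dipole moment p = qd = (3.40×10⁻⁸ C)(0.00215 m) = 7.31×10⁻¹¹ C·m.
For a dipole, E_r = (2kp cosθ)/r³.
kp/r³ = (8.99×10⁹)(7.31×10⁻¹¹)/(0.930)³ = 0.8170 N/C.
E_r = 2·0.8170·cos28° = 1.443 N/C.

E_r ≈ 1.44 N/C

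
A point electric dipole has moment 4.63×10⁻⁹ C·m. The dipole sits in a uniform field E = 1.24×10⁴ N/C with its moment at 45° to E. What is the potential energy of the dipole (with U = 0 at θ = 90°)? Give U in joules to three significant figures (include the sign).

U ≈ -4.06×10⁻⁵ J

U = −p·E = −pE cosθ.
U = −(4.63×10⁻⁹)(1.24×10⁴)·cos45° = -4.060×10⁻⁵ J.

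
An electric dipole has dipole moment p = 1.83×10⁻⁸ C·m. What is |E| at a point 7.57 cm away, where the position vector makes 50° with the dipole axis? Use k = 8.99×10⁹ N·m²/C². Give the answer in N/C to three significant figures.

At angle θ the dipole field magnitude is E = (kp/r³)·√(1 + 3cos²θ).
kp/r³ = (8.99×10⁹)(1.83×10⁻⁸) / (0.0757)³ = 3.792×10⁵ N/C.
√(1 + 3cos²50°) = √(1 + 3·0.4132) = √2.2395 ≈ 1.4965.
E ≈ 3.792×10⁵ × 1.497 = 5.675×10⁵ N/C.

E ≈ 5.68×10⁵ N/C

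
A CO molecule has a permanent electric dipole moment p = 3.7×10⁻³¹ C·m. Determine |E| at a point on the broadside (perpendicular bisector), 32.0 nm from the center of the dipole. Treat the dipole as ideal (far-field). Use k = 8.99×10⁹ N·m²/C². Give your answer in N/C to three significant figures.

E ≈ 102 N/C

On the perpendicular bisector E = kp/r³ (half the axial value at the same distance).
E = (8.99×10⁹)(3.70×10⁻³¹) / (3.20×10⁻⁸)³ = 101.5 N/C.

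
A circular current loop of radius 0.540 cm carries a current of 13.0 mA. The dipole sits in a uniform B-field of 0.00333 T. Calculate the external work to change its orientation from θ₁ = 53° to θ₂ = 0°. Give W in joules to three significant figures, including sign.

W ≈ -1.58×10⁻⁹ J

Magnetic moment m = IA = Iπa² = (0.0130)·π·(0.00540)² = 1.191×10⁻⁶ A·m².
W_ext = ΔU = −mB cosθ₂ + mB cosθ₁ = mB(cosθ₁ − cosθ₂).
W = (1.191×10⁻⁶)(0.00333)·(cos53° − cos0°) = (3.966×10⁻⁹)·(-0.3982) = -1.579×10⁻⁹ J.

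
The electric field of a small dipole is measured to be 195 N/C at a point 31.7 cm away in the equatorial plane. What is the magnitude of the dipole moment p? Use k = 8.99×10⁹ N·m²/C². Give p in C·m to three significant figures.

p ≈ 6.91×10⁻¹⁰ C·m

In the equatorial plane E = kp/r³, so p = Er³/(k).
p = (195)·(0.317)³ / (8.99×10⁹) = 6.910×10⁻¹⁰ C·m.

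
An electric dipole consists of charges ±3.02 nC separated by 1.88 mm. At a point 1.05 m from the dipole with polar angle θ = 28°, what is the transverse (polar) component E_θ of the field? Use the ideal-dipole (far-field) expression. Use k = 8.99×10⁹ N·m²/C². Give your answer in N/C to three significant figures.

E_θ ≈ 0.0207 N/C

Dipole moment p = qd = (3.02×10⁻⁹ C)(0.00188 m) = 5.678×10⁻¹² C·m.
For a dipole, E_θ = (kp sinθ)/r³.
kp/r³ = (8.99×10⁹)(5.678×10⁻¹²)/(1.05)³ = 0.04409 N/C.
E_θ = 0.04409·sin28° = 0.02070 N/C.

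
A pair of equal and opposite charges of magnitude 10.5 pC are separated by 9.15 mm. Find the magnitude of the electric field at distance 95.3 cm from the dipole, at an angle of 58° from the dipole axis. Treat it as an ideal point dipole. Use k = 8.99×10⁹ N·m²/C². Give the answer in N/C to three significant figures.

Dipole moment p = qd = (1.05×10⁻¹¹ C)(0.00915 m) = 9.608×10⁻¹⁴ C·m.
At angle θ the dipole field magnitude is E = (kp/r³)·√(1 + 3cos²θ).
kp/r³ = (8.99×10⁹)(9.608×10⁻¹⁴) / (0.953)³ = 9.980×10⁻⁴ N/C.
√(1 + 3cos²58°) = √(1 + 3·0.2808) = √1.8424 ≈ 1.3574.
E ≈ 9.980×10⁻⁴ × 1.357 = 0.001355 N/C.

E ≈ 0.00135 N/C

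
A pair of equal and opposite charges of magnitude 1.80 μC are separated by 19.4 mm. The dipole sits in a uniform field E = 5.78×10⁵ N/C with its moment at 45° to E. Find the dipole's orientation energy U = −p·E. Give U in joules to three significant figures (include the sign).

Dipole moment p = qd = (1.80×10⁻⁶ C)(0.0194 m) = 3.492×10⁻⁸ C·m.
U = −p·E = −pE cosθ.
U = −(3.492×10⁻⁸)(5.78×10⁵)·cos45° = -0.01427 J.

U ≈ -0.0143 J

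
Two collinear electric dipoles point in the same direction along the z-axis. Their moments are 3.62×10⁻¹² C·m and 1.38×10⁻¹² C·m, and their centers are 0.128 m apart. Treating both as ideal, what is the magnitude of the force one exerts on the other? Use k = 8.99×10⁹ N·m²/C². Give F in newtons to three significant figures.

On-axis field of dipole 1 at distance r: E = 2kp₁/r³. Force on dipole 2 is F = p₂·dE/dr (gradient along axis).
dE/dr = −6kp₁/r⁴, so |F| = 6kp₁p₂/r⁴ (attractive for aligned moments).
F = 6(8.99×10⁹)(3.62×10⁻¹²)(1.38×10⁻¹²)/(0.128)⁴ = 1.004×10⁻⁹ N.

F ≈ 1.00×10⁻⁹ N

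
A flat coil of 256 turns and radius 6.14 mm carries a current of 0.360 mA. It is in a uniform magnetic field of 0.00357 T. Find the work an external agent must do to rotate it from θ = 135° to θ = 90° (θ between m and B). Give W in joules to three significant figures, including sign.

W ≈ -2.76×10⁻⁸ J

m = NIA = NIπa² = 256·(3.60×10⁻⁴)·π·(0.00614)² = 1.092×10⁻⁵ A·m².
W_ext = ΔU = −mB cosθ₂ + mB cosθ₁ = mB(cosθ₁ − cosθ₂).
W = (1.092×10⁻⁵)(0.00357)·(cos135° − cos90°) = (3.898×10⁻⁸)·(-0.7071) = -2.757×10⁻⁸ J.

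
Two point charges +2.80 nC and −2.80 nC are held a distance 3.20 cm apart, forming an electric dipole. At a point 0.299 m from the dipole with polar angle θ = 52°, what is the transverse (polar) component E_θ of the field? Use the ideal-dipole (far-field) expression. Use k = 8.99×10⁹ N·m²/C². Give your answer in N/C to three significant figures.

E_θ ≈ 23.7 N/C

Dipole moment p = qd = (2.80×10⁻⁹ C)(0.0320 m) = 8.96×10⁻¹¹ C·m.
For a dipole, E_θ = (kp sinθ)/r³.
kp/r³ = (8.99×10⁹)(8.96×10⁻¹¹)/(0.299)³ = 30.13 N/C.
E_θ = 30.13·sin52° = 23.75 N/C.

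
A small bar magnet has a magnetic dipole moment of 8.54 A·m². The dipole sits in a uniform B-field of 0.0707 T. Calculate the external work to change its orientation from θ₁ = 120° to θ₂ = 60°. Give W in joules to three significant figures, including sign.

W ≈ -0.604 J

W_ext = ΔU = −mB cosθ₂ + mB cosθ₁ = mB(cosθ₁ − cosθ₂).
W = (8.54)(0.0707)·(cos120° − cos60°) = (0.6038)·(-1.0000) = -0.6038 J.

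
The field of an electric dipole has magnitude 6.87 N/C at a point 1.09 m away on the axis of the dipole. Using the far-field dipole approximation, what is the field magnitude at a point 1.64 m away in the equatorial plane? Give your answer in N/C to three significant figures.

Dipole fields scale as 1/r³ in the far field.
The axial field is twice the equatorial field at the same r, so the geometry factor is 1/2.
E₂ = E₁ · (1/2) · (r₁/r₂)³ = 6.87 · 0.5 · (1.09/1.64)³.
(r₁/r₂)³ = (0.6646)³ = 0.2936.
E₂ ≈ 1.008 N/C.

E ≈ 1.01 N/C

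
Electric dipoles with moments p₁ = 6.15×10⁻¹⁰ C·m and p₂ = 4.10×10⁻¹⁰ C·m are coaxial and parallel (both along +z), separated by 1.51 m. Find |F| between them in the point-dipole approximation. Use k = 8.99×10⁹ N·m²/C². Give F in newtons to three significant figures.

On-axis field of dipole 1 at distance r: E = 2kp₁/r³. Force on dipole 2 is F = p₂·dE/dr (gradient along axis).
dE/dr = −6kp₁/r⁴, so |F| = 6kp₁p₂/r⁴ (attractive for aligned moments).
F = 6(8.99×10⁹)(6.15×10⁻¹⁰)(4.10×10⁻¹⁰)/(1.51)⁴ = 2.616×10⁻⁹ N.

F ≈ 2.62×10⁻⁹ N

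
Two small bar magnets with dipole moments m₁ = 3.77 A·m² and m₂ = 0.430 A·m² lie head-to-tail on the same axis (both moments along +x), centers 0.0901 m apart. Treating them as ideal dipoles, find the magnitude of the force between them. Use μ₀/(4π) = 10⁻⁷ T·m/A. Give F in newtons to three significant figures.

On-axis B of dipole 1: B = (μ₀/4π)·2m₁/r³. Force on dipole 2: F = m₂·dB/dr.
dB/dr = −(μ₀/4π)·6m₁/r⁴, so |F| = (μ₀/4π)·6m₁m₂/r⁴.
F = 6(10⁻⁷)(3.77)(0.430)/(0.0901)⁴ = 0.01476 N.

F ≈ 0.0148 N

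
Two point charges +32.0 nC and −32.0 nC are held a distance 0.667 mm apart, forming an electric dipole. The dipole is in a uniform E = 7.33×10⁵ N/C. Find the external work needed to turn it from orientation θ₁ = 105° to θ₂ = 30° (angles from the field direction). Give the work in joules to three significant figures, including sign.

Dipole moment p = qd = (3.20×10⁻⁸ C)(6.67×10⁻⁴ m) = 2.134×10⁻¹¹ C·m.
W_ext = ΔU = U(θ₂) − U(θ₁) = −pE cosθ₂ − (−pE cosθ₁) = pE(cosθ₁ − cosθ₂).
W = (2.134×10⁻¹¹)(7.33×10⁵)·(cos105° − cos30°) = (1.564×10⁻⁵)·(-1.1248) = -1.760×10⁻⁵ J.

W ≈ -1.76×10⁻⁵ J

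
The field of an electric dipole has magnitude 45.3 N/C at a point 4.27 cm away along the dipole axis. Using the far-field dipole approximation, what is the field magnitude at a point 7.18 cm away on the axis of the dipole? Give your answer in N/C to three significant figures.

Dipole fields scale as 1/r³ in the far field; the geometry is the same at both points.
E₂ = E₁ · (r₁/r₂)³ = 45.3 · (4.27/7.18)³.
(r₁/r₂)³ = (0.5947)³ = 0.2103.
E₂ ≈ 9.528 N/C.

E ≈ 9.53 N/C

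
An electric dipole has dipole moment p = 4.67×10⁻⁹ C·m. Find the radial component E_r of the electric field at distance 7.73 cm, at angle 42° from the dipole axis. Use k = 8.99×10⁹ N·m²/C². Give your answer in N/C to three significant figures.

For a dipole, E_r = (2kp cosθ)/r³.
kp/r³ = (8.99×10⁹)(4.67×10⁻⁹)/(0.0773)³ = 9.089×10⁴ N/C.
E_r = 2·9.089×10⁴·cos42° = 1.351×10⁵ N/C.

E_r ≈ 1.35×10⁵ N/C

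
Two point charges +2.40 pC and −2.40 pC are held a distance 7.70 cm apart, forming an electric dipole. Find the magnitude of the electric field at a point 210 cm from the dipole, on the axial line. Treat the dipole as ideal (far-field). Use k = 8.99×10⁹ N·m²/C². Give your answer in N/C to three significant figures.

E ≈ 3.59×10⁻⁴ N/C

Dipole moment p = qd = (2.40×10⁻¹² C)(0.0770 m) = 1.848×10⁻¹³ C·m.
On the dipole axis E = 2kp/r³.
E = 2·(8.99×10⁹)(1.848×10⁻¹³) / (2.10)³ = 3.588×10⁻⁴ N/C.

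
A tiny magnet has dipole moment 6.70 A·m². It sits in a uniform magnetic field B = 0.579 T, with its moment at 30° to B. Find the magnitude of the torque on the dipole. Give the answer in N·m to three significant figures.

Torque on a magnetic dipole: τ = mB sinθ.
τ = (6.70)(0.579)·sin30° = 1.940 N·m.

τ ≈ 1.94 N·m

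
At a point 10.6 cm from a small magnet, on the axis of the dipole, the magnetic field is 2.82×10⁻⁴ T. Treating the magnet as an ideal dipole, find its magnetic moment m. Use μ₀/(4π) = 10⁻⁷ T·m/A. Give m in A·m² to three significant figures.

m ≈ 1.68 A·m²

On axis B = (μ₀/4π)·2m/r³, so m = Br³·4π/(μ₀·2).
m = (2.82×10⁻⁴)·(0.106)³ / (2·10⁻⁷) = 1.679 A·m².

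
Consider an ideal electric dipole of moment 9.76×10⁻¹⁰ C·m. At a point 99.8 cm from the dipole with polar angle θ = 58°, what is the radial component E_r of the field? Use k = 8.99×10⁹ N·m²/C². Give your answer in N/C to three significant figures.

E_r ≈ 9.36 N/C

For a dipole, E_r = (2kp cosθ)/r³.
kp/r³ = (8.99×10⁹)(9.76×10⁻¹⁰)/(0.998)³ = 8.827 N/C.
E_r = 2·8.827·cos58° = 9.355 N/C.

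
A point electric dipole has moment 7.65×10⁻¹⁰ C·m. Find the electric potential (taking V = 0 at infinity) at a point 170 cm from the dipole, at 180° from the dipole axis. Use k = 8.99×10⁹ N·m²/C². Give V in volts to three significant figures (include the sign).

The dipole potential is V = kp cosθ / r².
V = (8.99×10⁹)(7.65×10⁻¹⁰)·cos180° / (1.70)² = -2.380 V.

V ≈ -2.38 V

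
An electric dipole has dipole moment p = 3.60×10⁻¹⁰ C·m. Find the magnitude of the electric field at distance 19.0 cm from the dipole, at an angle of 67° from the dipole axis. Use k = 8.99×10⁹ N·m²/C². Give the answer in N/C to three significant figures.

E ≈ 570 N/C

At angle θ the dipole field magnitude is E = (kp/r³)·√(1 + 3cos²θ).
kp/r³ = (8.99×10⁹)(3.60×10⁻¹⁰) / (0.190)³ = 471.8 N/C.
√(1 + 3cos²67°) = √(1 + 3·0.1527) = √1.4580 ≈ 1.2075.
E ≈ 471.8 × 1.207 = 569.7 N/C.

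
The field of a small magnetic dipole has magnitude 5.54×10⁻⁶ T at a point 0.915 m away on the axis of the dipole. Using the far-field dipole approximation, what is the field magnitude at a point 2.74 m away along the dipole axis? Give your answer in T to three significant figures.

Dipole fields scale as 1/r³ in the far field; the geometry is the same at both points.
B₂ = B₁ · (r₁/r₂)³ = 5.54×10⁻⁶ · (0.915/2.74)³.
(r₁/r₂)³ = (0.3339)³ = 0.03724.
B₂ ≈ 2.063×10⁻⁷ T.

B ≈ 2.06×10⁻⁷ T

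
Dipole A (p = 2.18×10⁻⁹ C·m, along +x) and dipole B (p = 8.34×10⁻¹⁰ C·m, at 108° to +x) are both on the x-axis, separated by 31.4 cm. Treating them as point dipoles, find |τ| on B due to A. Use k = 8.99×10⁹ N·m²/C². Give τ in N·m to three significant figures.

τ ≈ 1.00×10⁻⁶ N·m

The second dipole sits on the axis of the first, so the field there is axial: E₁ = 2kp₁/r³ along +x.
E₁ = 2(8.99×10⁹)(2.18×10⁻⁹)/(0.314)³ = 1266 N/C.
Torque on the second dipole: τ = p₂ E₁ sinθ.
τ = (8.34×10⁻¹⁰)(1266)·sin108° = 1.004×10⁻⁶ N·m.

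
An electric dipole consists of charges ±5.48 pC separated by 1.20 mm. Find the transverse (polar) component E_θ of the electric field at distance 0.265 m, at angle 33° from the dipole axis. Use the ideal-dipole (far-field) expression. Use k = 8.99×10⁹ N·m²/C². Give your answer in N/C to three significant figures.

Dipole moment p = qd = (5.48×10⁻¹² C)(0.00120 m) = 6.576×10⁻¹⁵ C·m.
For a dipole, E_θ = (kp sinθ)/r³.
kp/r³ = (8.99×10⁹)(6.576×10⁻¹⁵)/(0.265)³ = 0.003177 N/C.
E_θ = 0.003177·sin33° = 0.001730 N/C.

E_θ ≈ 0.00173 N/C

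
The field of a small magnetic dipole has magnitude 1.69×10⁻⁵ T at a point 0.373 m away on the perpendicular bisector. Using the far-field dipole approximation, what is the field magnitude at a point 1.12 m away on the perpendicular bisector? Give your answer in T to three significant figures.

Dipole fields scale as 1/r³ in the far field; the geometry is the same at both points.
B₂ = B₁ · (r₁/r₂)³ = 1.69×10⁻⁵ · (0.373/1.12)³.
(r₁/r₂)³ = (0.333)³ = 0.03694.
B₂ ≈ 6.243×10⁻⁷ T.

B ≈ 6.24×10⁻⁷ T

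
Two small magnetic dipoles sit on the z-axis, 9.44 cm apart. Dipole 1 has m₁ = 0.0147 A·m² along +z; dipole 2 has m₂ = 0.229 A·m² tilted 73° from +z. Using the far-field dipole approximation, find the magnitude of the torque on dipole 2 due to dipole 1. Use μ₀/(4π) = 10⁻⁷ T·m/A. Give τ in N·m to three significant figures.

τ ≈ 7.65×10⁻⁷ N·m

Dipole B is on the axis of dipole A, so B₁ there is axial: B₁ = (μ₀/4π)·2m₁/r³ along +z.
B₁ = 2(10⁻⁷)(0.0147)/(0.0944)³ = 3.495×10⁻⁶ T.
τ = m₂ B₁ sinθ.
τ = (0.229)(3.495×10⁻⁶)·sin73° = 7.654×10⁻⁷ N·m.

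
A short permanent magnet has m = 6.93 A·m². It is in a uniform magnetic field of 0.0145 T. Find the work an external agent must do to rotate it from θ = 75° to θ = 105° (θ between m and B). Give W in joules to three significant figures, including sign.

W ≈ 0.0520 J

W_ext = ΔU = −mB cosθ₂ + mB cosθ₁ = mB(cosθ₁ − cosθ₂).
W = (6.93)(0.0145)·(cos75° − cos105°) = (0.1005)·(+0.5176) = 0.05201 J.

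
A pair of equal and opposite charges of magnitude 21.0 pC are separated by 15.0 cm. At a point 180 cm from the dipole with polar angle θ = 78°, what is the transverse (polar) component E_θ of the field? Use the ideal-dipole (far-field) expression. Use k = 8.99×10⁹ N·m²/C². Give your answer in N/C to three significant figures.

Dipole moment p = qd = (2.10×10⁻¹¹ C)(0.150 m) = 3.15×10⁻¹² C·m.
For a dipole, E_θ = (kp sinθ)/r³.
kp/r³ = (8.99×10⁹)(3.15×10⁻¹²)/(1.80)³ = 0.004856 N/C.
E_θ = 0.004856·sin78° = 0.004750 N/C.

E_θ ≈ 0.00475 N/C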